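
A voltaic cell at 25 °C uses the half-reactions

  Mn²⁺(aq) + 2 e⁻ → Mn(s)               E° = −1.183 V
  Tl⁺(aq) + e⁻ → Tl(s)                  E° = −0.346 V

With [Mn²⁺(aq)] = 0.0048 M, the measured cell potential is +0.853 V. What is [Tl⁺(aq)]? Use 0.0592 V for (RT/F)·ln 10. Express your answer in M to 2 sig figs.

0.13 M

The Tl⁺/Tl couple has the larger reduction potential, so it is the cathode: E°cell = −0.346 − (−1.183) = +0.837 V and n = 2.
From the Nernst equation, log Q = n(E° − E)/0.0592 = 2·(+0.837 − (+0.853))/0.0592 = −0.541.
Balancing electrons gives 2 Tl⁺(aq) + Mn(s) → 2 Tl(s) + Mn²⁺(aq); thus Q = [Mn²⁺(aq)] / [Tl⁺(aq)]^2.
Solving for the unknown gives log [Tl⁺(aq)] = −0.889, so [Tl⁺(aq)] ≈ 0.13 M.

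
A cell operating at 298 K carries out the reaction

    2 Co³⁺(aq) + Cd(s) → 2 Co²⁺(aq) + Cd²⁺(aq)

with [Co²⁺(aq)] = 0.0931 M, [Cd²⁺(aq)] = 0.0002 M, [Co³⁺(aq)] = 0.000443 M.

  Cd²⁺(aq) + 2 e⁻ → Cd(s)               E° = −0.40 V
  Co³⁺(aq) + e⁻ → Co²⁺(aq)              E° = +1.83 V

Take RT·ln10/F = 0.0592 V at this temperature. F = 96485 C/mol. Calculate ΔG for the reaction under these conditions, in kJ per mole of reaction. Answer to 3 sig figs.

−425 kJ/mol

E°cell = +1.83 − (−0.40) = +2.23 V; the balanced reaction transfers n = 2 electrons.
Here Q = ([Co²⁺(aq)]^2·[Cd²⁺(aq)]) / [Co³⁺(aq)]^2 = 8.83 (log Q = 0.946), giving E = +2.23 − (0.0592/2)·(0.946) = +2.2020 V.
ΔG = −nFE = −(2)(96485)(+2.2020) J/mol = −425 kJ/mol.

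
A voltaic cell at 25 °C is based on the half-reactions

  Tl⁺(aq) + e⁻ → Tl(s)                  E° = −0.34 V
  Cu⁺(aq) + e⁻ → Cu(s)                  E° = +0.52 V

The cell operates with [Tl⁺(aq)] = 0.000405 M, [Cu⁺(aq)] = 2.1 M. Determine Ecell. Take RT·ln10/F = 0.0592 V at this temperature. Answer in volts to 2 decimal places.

+1.08 V

The Cu⁺/Cu couple has the more positive E°, so it is the cathode; Tl⁺/Tl is the anode.
The standard potential is +0.52 − (−0.34) = +0.86 V and the balanced reaction transfers n = 1 electron.
The balanced reaction is Cu⁺(aq) + Tl(s) → Cu(s) + Tl⁺(aq), so Q = [Tl⁺(aq)] / [Cu⁺(aq)] = 0.000193 and log Q = −3.715.
E = E° − (0.0592/n)·log Q = +0.86 − (0.0592/1)(−3.715) = +1.08 V.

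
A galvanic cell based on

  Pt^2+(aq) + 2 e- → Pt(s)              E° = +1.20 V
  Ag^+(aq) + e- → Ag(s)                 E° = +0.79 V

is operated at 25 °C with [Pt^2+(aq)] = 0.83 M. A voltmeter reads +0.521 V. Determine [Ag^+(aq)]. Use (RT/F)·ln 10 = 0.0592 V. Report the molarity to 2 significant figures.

With Pt²⁺/Pt at the cathode and Ag⁺/Ag at the anode, E°cell = +1.20 − (+0.79) = +0.41 V (n = 2).
From the Nernst equation, log Q = n(E° − E)/0.0592 = 2·(+0.41 − (+0.521))/0.0592 = −3.750.
Balancing electrons gives Pt^2+(aq) + 2 Ag(s) → Pt(s) + 2 Ag^+(aq); thus Q = [Ag^+(aq)]^2 / [Pt^2+(aq)].
Solving for the unknown gives log [Ag^+(aq)] = −1.915, so [Ag^+(aq)] ≈ 0.012 M.

0.012 M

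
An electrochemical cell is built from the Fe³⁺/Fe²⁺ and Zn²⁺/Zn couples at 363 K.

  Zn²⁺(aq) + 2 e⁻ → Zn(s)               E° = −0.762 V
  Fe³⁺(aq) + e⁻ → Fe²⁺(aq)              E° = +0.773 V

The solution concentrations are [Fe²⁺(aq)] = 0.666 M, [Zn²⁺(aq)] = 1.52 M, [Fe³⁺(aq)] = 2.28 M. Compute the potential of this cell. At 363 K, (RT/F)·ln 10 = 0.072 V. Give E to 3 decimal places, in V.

+1.567 V

Fe³⁺/Fe²⁺ is reduced (cathode, E° = +0.773 V) and Zn²⁺/Zn is oxidized (anode).
E°cell = +0.773 − (−0.762) = +1.535 V, with n = 2 electrons transferred.
Balancing gives 2 Fe³⁺(aq) + Zn(s) → 2 Fe²⁺(aq) + Zn²⁺(aq); hence Q = ([Fe²⁺(aq)]^2·[Zn²⁺(aq)]) / [Fe³⁺(aq)]^2 = 0.13 (log Q = −0.887).
By the Nernst equation, E = +1.535 − (0.072/2)·(−0.887) = +1.567 V.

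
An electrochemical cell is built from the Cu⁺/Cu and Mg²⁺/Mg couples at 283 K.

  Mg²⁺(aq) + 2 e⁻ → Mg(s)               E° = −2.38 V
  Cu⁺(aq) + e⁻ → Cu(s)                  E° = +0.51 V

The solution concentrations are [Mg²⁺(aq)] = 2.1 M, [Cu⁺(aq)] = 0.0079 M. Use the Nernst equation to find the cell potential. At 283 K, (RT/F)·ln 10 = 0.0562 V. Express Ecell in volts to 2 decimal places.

The Cu⁺/Cu couple has the more positive E°, so it is the cathode; Mg²⁺/Mg is the anode.
The standard potential is +0.51 − (−2.38) = +2.89 V and the balanced reaction transfers n = 2 electrons.
Balancing gives 2 Cu⁺(aq) + Mg(s) → 2 Cu(s) + Mg²⁺(aq); hence Q = [Mg²⁺(aq)] / [Cu⁺(aq)]^2 = 3.36×10^4 (log Q = 4.527).
By the Nernst equation, E = +2.89 − (0.0562/2)·(4.527) = +2.76 V.

+2.76 V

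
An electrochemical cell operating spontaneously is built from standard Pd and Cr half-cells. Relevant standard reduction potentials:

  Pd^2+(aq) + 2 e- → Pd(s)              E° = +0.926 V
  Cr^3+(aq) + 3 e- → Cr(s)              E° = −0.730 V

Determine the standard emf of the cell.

The Pd²⁺/Pd couple has the higher E°, so Pd ion is reduced (cathode) and Cr is oxidized (anode).
E°cell = E°(cathode) − E°(anode) = +0.926 − (−0.730) = +1.656 V.

+1.656 V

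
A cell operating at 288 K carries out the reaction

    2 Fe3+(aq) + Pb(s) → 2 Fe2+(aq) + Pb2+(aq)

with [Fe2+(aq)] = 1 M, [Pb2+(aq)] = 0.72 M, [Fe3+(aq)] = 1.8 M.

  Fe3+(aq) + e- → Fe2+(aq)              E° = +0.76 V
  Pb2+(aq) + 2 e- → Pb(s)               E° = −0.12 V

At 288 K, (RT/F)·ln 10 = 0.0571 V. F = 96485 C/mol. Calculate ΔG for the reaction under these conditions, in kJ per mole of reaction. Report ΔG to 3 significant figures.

The standard cell potential is +0.76 − (−0.12) = +0.88 V, with n = 2 electrons in the balanced equation.
The reaction quotient is ([Fe2+(aq)]^2·[Pb2+(aq)]) / [Fe3+(aq)]^2 = 0.222; by Nernst, E = +0.88 − (0.0571/2)(−0.653) = +0.8986 V.
ΔG = −nFE = −(2)(96485)(+0.8986) J/mol = −173 kJ/mol.

−173 kJ/mol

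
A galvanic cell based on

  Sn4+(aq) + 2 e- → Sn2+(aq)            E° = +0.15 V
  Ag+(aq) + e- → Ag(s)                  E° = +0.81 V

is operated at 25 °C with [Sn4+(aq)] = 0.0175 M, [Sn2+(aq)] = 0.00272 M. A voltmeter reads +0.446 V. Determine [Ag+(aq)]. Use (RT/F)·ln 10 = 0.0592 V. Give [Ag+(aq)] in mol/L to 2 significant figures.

Ag⁺/Ag is the cathode (higher E°); E°cell = +0.81 − (+0.15) = +0.66 V with n = 2.
From the Nernst equation, log Q = n(E° − E)/0.0592 = 2·(+0.66 − (+0.446))/0.0592 = 7.230.
Balancing electrons gives 2 Ag+(aq) + Sn2+(aq) → 2 Ag(s) + Sn4+(aq); thus Q = [Sn4+(aq)] / ([Ag+(aq)]^2·[Sn2+(aq)]).
Solving for the unknown gives log [Ag+(aq)] = −3.211, so [Ag+(aq)] ≈ 0.00062 M.

0.00062 M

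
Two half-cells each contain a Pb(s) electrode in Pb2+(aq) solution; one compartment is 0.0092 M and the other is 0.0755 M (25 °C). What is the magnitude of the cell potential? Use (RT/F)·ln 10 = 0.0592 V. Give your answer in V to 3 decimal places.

0.027 V

For a concentration cell E°cell = 0, since both electrodes use the same couple.
The compartment with the higher Pb2+(aq) concentration (0.0755 M) acts as the cathode; ions are reduced there and produced at the dilute (0.0092 M) anode.
With n = 2, Ecell = −(0.0592/2)·log([dilute]/[conc]) = −(0.0592/2)·log(0.0092/0.0755) = +0.027 V.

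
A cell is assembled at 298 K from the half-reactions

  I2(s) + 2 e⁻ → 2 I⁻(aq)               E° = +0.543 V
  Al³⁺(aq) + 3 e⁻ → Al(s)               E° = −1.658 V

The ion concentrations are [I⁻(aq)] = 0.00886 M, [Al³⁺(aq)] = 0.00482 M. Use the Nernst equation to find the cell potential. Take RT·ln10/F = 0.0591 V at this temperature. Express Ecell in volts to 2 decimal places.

+2.37 V

Since E°(I₂/I⁻) > E°(Al³⁺/Al), I₂/I⁻ serves as the cathode.
E°cell = E°cat − E°an = +0.543 − (−1.658) = +2.201 V; n = 6.
Balancing gives 3 I2(s) + 2 Al(s) → 6 I⁻(aq) + 2 Al³⁺(aq); hence Q = [I⁻(aq)]^6·[Al³⁺(aq)]^2 = 1.12×10^−17 (log Q = −16.949).
By the Nernst equation, E = +2.201 − (0.0591/6)·(−16.949) = +2.37 V.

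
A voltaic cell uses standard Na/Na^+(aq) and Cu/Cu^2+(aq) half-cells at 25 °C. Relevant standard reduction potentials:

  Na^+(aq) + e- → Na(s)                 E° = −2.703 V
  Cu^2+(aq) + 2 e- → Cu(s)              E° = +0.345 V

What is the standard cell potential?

+3.048 V

The Cu²⁺/Cu couple has the higher E°, so Cu ion is reduced (cathode) and Na is oxidized (anode).
E°cell = E°(cathode) − E°(anode) = +0.345 − (−2.703) = +3.048 V.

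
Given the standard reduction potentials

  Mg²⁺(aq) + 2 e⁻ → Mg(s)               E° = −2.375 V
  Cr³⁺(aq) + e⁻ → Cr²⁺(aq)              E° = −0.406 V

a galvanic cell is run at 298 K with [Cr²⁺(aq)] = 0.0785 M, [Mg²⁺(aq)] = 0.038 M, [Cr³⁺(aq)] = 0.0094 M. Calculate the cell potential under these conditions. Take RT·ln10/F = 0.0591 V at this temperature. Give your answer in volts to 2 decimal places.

+1.96 V

Cr³⁺/Cr²⁺ is reduced (cathode, E° = −0.406 V) and Mg²⁺/Mg is oxidized (anode).
E°cell = −0.406 − (−2.375) = +1.969 V, with n = 2 electrons transferred.
Balancing gives 2 Cr³⁺(aq) + Mg(s) → 2 Cr²⁺(aq) + Mg²⁺(aq); hence Q = ([Cr²⁺(aq)]^2·[Mg²⁺(aq)]) / [Cr³⁺(aq)]^2 = 2.65 (log Q = 0.423).
Applying E = E° − (RT ln10/nF)·log Q gives +1.969 − (0.0591/2)(0.423) = +1.96 V.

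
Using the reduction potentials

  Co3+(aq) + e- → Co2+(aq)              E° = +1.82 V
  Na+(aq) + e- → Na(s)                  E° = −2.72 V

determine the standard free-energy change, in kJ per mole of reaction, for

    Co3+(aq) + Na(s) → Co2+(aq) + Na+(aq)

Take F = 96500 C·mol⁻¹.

−438 kJ/mol

In the reaction as written Co3+(aq) is reduced, so the Co³⁺/Co²⁺ couple is the cathode and Na⁺/Na is the anode.
E°cell = +1.82 − (−2.72) = +4.54 V; balancing electrons gives n = 1.
ΔG° = −nFE°cell = −(1)(96500)(+4.54) J/mol = −438 kJ/mol.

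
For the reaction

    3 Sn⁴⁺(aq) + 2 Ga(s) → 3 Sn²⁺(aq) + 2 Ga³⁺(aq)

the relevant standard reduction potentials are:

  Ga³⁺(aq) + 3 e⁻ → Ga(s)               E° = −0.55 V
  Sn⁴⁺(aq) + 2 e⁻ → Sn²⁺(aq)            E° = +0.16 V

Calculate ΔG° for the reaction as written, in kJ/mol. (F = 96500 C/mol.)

In the reaction as written Sn⁴⁺(aq) is reduced, so the Sn⁴⁺/Sn²⁺ couple is the cathode and Ga³⁺/Ga is the anode.
E°cell = +0.16 − (−0.55) = +0.71 V; balancing electrons gives n = 6.
ΔG° = −nFE°cell = −(6)(96500)(+0.71) J/mol = −411 kJ/mol.

−411 kJ/mol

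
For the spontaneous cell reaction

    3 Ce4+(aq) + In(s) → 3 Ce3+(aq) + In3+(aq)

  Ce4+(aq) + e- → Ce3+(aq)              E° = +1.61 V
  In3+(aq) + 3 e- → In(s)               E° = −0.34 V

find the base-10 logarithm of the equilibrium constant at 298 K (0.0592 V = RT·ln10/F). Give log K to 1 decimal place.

log K = 98.8

The Ce⁴⁺/Ce³⁺ couple is reduced (cathode); E°cell = +1.61 − (−0.34) = +1.95 V with n = 3.
At equilibrium E = 0, so log K = nE°cell / 0.0592 = (3)(+1.95) / 0.0592 = 98.8.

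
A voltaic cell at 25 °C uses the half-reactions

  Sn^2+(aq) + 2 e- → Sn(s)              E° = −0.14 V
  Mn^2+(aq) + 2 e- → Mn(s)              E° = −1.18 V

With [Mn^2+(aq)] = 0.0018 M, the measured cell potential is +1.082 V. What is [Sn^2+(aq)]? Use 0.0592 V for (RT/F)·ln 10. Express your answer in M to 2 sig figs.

The Sn²⁺/Sn couple has the larger reduction potential, so it is the cathode: E°cell = −0.14 − (−1.18) = +1.04 V and n = 2.
From the Nernst equation, log Q = n(E° − E)/0.0592 = 2·(+1.04 − (+1.082))/0.0592 = −1.419.
For Sn^2+(aq) + Mn(s) → Sn(s) + Mn^2+(aq), the reaction quotient is Q = [Mn^2+(aq)] / [Sn^2+(aq)].
Substituting the known concentrations and solving, log [Sn^2+(aq)] = −1.326 and [Sn^2+(aq)] = 0.047 M.

0.047 M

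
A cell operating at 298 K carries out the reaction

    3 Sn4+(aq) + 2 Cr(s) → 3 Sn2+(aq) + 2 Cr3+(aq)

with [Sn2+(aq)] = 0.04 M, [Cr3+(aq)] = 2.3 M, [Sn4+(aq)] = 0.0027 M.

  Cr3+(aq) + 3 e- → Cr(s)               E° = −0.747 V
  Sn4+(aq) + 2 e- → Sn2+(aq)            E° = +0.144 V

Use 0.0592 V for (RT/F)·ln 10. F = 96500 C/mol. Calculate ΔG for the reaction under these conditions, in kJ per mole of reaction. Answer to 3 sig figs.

−492 kJ/mol

The standard cell potential is +0.144 − (−0.747) = +0.891 V, with n = 6 electrons in the balanced equation.
Q = ([Sn2+(aq)]^3·[Cr3+(aq)]^2) / [Sn4+(aq)]^3 = 1.72×10^4, so log Q = 4.236 and E = +0.891 − (0.0592/6)(4.236) = +0.8492 V.
Finally ΔG = −nFE = −(6)(96500 C/mol)(+0.8492 V) = −492 kJ/mol.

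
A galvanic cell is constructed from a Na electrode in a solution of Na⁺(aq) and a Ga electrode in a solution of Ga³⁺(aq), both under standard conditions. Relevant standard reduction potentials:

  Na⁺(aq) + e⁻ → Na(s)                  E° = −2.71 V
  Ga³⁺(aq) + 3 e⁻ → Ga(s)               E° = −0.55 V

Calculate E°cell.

+2.16 V

Of the two couples in this cell, the one with the more positive reduction potential is reduced at the cathode: here that is Ga³⁺/Ga (−0.55 V); Na⁺/Na (−2.71 V) is the anode.
E°cell = E°(cathode) − E°(anode) = −0.55 − (−2.71) = +2.16 V.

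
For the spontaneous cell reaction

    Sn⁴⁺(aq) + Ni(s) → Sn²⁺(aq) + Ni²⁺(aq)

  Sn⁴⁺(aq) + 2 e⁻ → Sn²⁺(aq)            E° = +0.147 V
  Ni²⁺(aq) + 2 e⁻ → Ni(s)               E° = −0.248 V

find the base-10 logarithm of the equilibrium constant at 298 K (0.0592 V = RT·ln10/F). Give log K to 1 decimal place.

The Sn⁴⁺/Sn²⁺ couple is reduced (cathode); E°cell = +0.147 − (−0.248) = +0.395 V with n = 2.
At equilibrium E = 0, so log K = nE°cell / 0.0592 = (2)(+0.395) / 0.0592 = 13.3.

log K = 13.3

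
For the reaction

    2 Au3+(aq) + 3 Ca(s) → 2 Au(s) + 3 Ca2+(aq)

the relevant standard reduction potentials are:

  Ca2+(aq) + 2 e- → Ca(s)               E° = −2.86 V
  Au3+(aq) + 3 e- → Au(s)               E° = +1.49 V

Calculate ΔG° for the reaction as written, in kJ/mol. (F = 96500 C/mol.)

In the reaction as written Au3+(aq) is reduced, so the Au³⁺/Au couple is the cathode and Ca²⁺/Ca is the anode.
E°cell = +1.49 − (−2.86) = +4.35 V; balancing electrons gives n = 6.
ΔG° = −nFE°cell = −(6)(96500)(+4.35) J/mol = −2519 kJ/mol.

−2519 kJ/mol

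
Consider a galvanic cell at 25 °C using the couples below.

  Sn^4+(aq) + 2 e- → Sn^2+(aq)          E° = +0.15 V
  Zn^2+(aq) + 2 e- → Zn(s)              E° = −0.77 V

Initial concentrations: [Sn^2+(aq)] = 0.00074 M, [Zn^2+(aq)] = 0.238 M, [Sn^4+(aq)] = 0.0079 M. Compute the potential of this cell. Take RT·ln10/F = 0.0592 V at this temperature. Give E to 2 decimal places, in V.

Since E°(Sn⁴⁺/Sn²⁺) > E°(Zn²⁺/Zn), Sn⁴⁺/Sn²⁺ serves as the cathode.
E°cell = E°cat − E°an = +0.15 − (−0.77) = +0.92 V; n = 2.
The balanced reaction is Sn^4+(aq) + Zn(s) → Sn^2+(aq) + Zn^2+(aq), so Q = ([Sn^2+(aq)]·[Zn^2+(aq)]) / [Sn^4+(aq)] = 0.0223 and log Q = −1.652.
Applying E = E° − (RT ln10/nF)·log Q gives +0.92 − (0.0592/2)(−1.652) = +0.97 V.

+0.97 V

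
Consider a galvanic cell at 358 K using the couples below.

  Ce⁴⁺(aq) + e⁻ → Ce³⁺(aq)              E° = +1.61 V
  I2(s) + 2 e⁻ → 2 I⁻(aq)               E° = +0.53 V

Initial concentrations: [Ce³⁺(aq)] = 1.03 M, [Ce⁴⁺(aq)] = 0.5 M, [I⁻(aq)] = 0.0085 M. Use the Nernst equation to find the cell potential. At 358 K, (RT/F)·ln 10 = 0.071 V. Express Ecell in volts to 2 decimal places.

+0.91 V

Ce⁴⁺/Ce³⁺ is reduced (cathode, E° = +1.61 V) and I₂/I⁻ is oxidized (anode).
The standard potential is +1.61 − (+0.53) = +1.08 V and the balanced reaction transfers n = 2 electrons.
The balanced reaction is 2 Ce⁴⁺(aq) + 2 I⁻(aq) → 2 Ce³⁺(aq) + I2(s), so Q = [Ce³⁺(aq)]^2 / ([Ce⁴⁺(aq)]^2·[I⁻(aq)]^2) = 5.87×10^4 and log Q = 4.769.
E = E° − (0.071/n)·log Q = +1.08 − (0.071/2)(4.769) = +0.91 V.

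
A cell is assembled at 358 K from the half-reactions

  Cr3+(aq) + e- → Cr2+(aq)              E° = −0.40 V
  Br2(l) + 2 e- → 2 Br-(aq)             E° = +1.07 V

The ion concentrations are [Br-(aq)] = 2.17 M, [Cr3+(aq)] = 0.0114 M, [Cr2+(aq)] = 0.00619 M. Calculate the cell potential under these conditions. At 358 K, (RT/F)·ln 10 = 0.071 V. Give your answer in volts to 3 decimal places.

+1.427 V

The Br₂/Br⁻ couple has the more positive E°, so it is the cathode; Cr³⁺/Cr²⁺ is the anode.
E°cell = +1.07 − (−0.40) = +1.47 V, with n = 2 electrons transferred.
The balanced reaction is Br2(l) + 2 Cr2+(aq) → 2 Br-(aq) + 2 Cr3+(aq), so Q = ([Br-(aq)]^2·[Cr3+(aq)]^2) / [Cr2+(aq)]^2 = 16 and log Q = 1.203.
E = E° − (0.071/n)·log Q = +1.47 − (0.071/2)(1.203) = +1.427 V.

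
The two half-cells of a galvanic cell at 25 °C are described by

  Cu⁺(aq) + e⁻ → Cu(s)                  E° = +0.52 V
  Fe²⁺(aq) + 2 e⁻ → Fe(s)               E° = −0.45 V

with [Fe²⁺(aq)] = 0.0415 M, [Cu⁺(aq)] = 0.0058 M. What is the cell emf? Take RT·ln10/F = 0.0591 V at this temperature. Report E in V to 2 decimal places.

+0.88 V

Cu⁺/Cu is reduced (cathode, E° = +0.52 V) and Fe²⁺/Fe is oxidized (anode).
E°cell = +0.52 − (−0.45) = +0.97 V, with n = 2 electrons transferred.
Balancing gives 2 Cu⁺(aq) + Fe(s) → 2 Cu(s) + Fe²⁺(aq); hence Q = [Fe²⁺(aq)] / [Cu⁺(aq)]^2 = 1.23×10^3 (log Q = 3.091).
E = E° − (0.0591/n)·log Q = +0.97 − (0.0591/2)(3.091) = +0.88 V.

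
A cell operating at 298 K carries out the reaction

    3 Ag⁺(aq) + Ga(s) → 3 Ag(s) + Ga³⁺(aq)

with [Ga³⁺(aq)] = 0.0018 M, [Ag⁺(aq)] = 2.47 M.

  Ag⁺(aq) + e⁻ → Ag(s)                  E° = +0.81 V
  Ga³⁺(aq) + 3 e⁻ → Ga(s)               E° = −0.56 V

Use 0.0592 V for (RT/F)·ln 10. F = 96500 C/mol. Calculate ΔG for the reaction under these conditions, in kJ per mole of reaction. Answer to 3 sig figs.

−419 kJ/mol

E°cell = +0.81 − (−0.56) = +1.37 V; the balanced reaction transfers n = 3 electrons.
Here Q = [Ga³⁺(aq)] / [Ag⁺(aq)]^3 = 0.000119 (log Q = −3.923), giving E = +1.37 − (0.0592/3)·(−3.923) = +1.4474 V.
ΔG = −nFE = −(3)(96500)(+1.4474) J/mol = −419 kJ/mol.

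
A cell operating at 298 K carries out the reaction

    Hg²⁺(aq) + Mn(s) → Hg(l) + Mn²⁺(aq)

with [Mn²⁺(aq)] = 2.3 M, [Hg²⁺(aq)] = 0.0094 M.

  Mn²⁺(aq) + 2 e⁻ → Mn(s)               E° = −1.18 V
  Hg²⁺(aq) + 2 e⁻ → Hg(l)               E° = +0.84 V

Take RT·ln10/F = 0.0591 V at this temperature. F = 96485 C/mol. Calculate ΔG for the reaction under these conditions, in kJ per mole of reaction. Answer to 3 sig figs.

−376 kJ/mol

E°cell = +0.84 − (−1.18) = +2.02 V; the balanced reaction transfers n = 2 electrons.
The reaction quotient is [Mn²⁺(aq)] / [Hg²⁺(aq)] = 245; by Nernst, E = +2.02 − (0.0591/2)(2.389) = +1.9494 V.
ΔG = −nFE = −(2)(96485)(+1.9494) J/mol = −376 kJ/mol.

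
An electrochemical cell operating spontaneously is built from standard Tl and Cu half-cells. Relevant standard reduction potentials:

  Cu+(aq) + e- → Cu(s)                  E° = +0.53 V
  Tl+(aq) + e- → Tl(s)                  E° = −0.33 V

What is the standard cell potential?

The Cu⁺/Cu couple has the higher E°, so Cu ion is reduced (cathode) and Tl is oxidized (anode).
E°cell = E°(cathode) − E°(anode) = +0.53 − (−0.33) = +0.86 V.

+0.86 V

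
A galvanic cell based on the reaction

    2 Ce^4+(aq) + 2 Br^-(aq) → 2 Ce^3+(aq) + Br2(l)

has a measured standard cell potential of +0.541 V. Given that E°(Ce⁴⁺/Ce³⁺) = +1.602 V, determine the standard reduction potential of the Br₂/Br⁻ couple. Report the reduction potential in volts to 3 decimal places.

+1.061 V

In the reaction as written the Ce⁴⁺/Ce³⁺ couple is reduced (cathode) and Br₂/Br⁻ is oxidized (anode), so E°cell = E°(Ce⁴⁺/Ce³⁺) − E°(Br₂/Br⁻).
E°(Br₂/Br⁻) = E°(cathode) − E°cell = +1.602 − (+0.541) = +1.061 V.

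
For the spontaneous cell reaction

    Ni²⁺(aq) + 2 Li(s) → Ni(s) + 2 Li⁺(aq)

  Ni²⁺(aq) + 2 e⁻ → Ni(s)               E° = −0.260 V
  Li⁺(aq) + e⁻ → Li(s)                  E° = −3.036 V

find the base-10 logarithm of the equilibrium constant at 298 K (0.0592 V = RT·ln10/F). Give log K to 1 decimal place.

log K = 93.8

The Ni²⁺/Ni couple is reduced (cathode); E°cell = −0.260 − (−3.036) = +2.776 V with n = 2.
At equilibrium E = 0, so log K = nE°cell / 0.0592 = (2)(+2.776) / 0.0592 = 93.8.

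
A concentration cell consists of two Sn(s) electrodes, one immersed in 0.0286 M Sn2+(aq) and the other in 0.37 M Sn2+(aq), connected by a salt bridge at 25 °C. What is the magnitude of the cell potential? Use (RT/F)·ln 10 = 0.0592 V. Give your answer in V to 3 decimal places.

0.033 V

For a concentration cell E°cell = 0, since both electrodes use the same couple.
The compartment with the higher Sn2+(aq) concentration (0.37 M) acts as the cathode; ions are reduced there and produced at the dilute (0.0286 M) anode.
With n = 2, Ecell = −(0.0592/2)·log([dilute]/[conc]) = −(0.0592/2)·log(0.0286/0.37) = +0.033 V.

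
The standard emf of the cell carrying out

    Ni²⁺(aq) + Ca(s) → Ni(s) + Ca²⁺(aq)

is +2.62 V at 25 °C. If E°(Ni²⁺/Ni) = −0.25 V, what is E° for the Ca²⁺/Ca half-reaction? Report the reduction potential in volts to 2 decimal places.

−2.87 V

In the reaction as written the Ni²⁺/Ni couple is reduced (cathode) and Ca²⁺/Ca is oxidized (anode), so E°cell = E°(Ni²⁺/Ni) − E°(Ca²⁺/Ca).
E°(Ca²⁺/Ca) = E°(cathode) − E°cell = −0.25 − (+2.62) = −2.87 V.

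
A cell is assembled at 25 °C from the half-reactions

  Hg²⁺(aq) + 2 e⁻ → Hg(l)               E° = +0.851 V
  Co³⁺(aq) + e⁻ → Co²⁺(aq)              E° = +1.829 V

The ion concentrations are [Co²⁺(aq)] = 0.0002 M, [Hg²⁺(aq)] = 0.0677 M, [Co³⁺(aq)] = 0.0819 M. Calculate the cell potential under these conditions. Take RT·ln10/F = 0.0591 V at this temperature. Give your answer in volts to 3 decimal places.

The Co³⁺/Co²⁺ couple has the more positive E°, so it is the cathode; Hg²⁺/Hg is the anode.
E°cell = E°cat − E°an = +1.829 − (+0.851) = +0.978 V; n = 2.
For the overall reaction 2 Co³⁺(aq) + Hg(l) → 2 Co²⁺(aq) + Hg²⁺(aq), Q = ([Co²⁺(aq)]^2·[Hg²⁺(aq)]) / [Co³⁺(aq)]^2 = 4.04×10^−7, giving log Q = −6.394.
By the Nernst equation, E = +0.978 − (0.0591/2)·(−6.394) = +1.167 V.

+1.167 V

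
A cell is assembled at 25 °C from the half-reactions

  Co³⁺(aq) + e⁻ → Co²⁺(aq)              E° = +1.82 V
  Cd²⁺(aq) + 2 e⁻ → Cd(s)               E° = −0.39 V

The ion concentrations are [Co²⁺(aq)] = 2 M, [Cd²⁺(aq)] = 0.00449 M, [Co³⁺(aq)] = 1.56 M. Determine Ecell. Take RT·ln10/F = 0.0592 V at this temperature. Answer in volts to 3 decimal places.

Since E°(Co³⁺/Co²⁺) > E°(Cd²⁺/Cd), Co³⁺/Co²⁺ serves as the cathode.
E°cell = +1.82 − (−0.39) = +2.21 V, with n = 2 electrons transferred.
Balancing gives 2 Co³⁺(aq) + Cd(s) → 2 Co²⁺(aq) + Cd²⁺(aq); hence Q = ([Co²⁺(aq)]^2·[Cd²⁺(aq)]) / [Co³⁺(aq)]^2 = 0.00738 (log Q = −2.132).
Applying E = E° − (RT ln10/nF)·log Q gives +2.21 − (0.0592/2)(−2.132) = +2.273 V.

+2.273 V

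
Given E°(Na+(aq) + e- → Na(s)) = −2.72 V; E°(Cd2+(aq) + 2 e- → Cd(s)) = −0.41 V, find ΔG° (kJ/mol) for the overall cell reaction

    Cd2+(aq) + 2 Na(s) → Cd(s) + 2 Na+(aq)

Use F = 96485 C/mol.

In the reaction as written Cd2+(aq) is reduced, so the Cd²⁺/Cd couple is the cathode and Na⁺/Na is the anode.
E°cell = −0.41 − (−2.72) = +2.31 V; balancing electrons gives n = 2.
ΔG° = −nFE°cell = −(2)(96485)(+2.31) J/mol = −446 kJ/mol.

−446 kJ/mol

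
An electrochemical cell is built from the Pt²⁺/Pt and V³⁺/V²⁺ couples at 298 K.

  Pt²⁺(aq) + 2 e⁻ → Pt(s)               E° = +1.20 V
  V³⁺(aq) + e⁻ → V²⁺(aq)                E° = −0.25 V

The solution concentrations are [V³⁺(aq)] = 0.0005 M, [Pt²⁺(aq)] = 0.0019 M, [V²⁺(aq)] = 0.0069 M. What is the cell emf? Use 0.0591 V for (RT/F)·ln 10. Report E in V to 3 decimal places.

The Pt²⁺/Pt couple has the more positive E°, so it is the cathode; V³⁺/V²⁺ is the anode.
E°cell = +1.20 − (−0.25) = +1.45 V, with n = 2 electrons transferred.
For the overall reaction Pt²⁺(aq) + 2 V²⁺(aq) → Pt(s) + 2 V³⁺(aq), Q = [V³⁺(aq)]^2 / ([Pt²⁺(aq)]·[V²⁺(aq)]^2) = 2.76, giving log Q = 0.441.
By the Nernst equation, E = +1.45 − (0.0591/2)·(0.441) = +1.437 V.

+1.437 V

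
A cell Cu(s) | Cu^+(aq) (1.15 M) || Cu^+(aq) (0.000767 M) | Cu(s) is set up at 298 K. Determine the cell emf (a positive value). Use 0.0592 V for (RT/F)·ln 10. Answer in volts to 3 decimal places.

0.188 V

For a concentration cell E°cell = 0, since both electrodes use the same couple.
The compartment with the higher Cu^+(aq) concentration (1.15 M) acts as the cathode; ions are reduced there and produced at the dilute (0.000767 M) anode.
With n = 1, Ecell = −(0.0592/1)·log([dilute]/[conc]) = −(0.0592/1)·log(0.000767/1.15) = +0.188 V.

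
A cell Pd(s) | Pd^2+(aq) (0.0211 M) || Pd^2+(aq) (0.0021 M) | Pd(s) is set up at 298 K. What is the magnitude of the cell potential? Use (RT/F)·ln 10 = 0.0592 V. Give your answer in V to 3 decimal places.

0.030 V

For a concentration cell E°cell = 0, since both electrodes use the same couple.
The compartment with the higher Pd^2+(aq) concentration (0.0211 M) acts as the cathode; ions are reduced there and produced at the dilute (0.0021 M) anode.
With n = 2, Ecell = −(0.0592/2)·log([dilute]/[conc]) = −(0.0592/2)·log(0.0021/0.0211) = +0.030 V.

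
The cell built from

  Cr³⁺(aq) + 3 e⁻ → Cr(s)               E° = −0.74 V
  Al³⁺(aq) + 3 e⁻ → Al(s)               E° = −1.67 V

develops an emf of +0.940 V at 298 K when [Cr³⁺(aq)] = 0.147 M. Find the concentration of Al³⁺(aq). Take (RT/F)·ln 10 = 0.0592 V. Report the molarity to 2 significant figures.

With Cr³⁺/Cr at the cathode and Al³⁺/Al at the anode, E°cell = −0.74 − (−1.67) = +0.93 V (n = 3).
Since E = E° − (0.0592/n)·log Q, log Q = n(E° − E)/0.0592 = −0.507.
Balancing electrons gives Cr³⁺(aq) + Al(s) → Cr(s) + Al³⁺(aq); thus Q = [Al³⁺(aq)] / [Cr³⁺(aq)].
Solving for the unknown gives log [Al³⁺(aq)] = −1.340, so [Al³⁺(aq)] ≈ 0.046 M.

0.046 M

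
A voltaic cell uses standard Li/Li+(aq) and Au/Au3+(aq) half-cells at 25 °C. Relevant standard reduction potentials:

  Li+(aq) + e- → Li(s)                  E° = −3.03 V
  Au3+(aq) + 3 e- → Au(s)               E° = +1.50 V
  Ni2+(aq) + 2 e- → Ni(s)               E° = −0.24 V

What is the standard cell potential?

Of the two couples in this cell, the one with the more positive reduction potential is reduced at the cathode: here that is Au³⁺/Au (+1.50 V); Li⁺/Li (−3.03 V) is the anode.
E°cell = E°(cathode) − E°(anode) = +1.50 − (−3.03) = +4.53 V.

+4.53 V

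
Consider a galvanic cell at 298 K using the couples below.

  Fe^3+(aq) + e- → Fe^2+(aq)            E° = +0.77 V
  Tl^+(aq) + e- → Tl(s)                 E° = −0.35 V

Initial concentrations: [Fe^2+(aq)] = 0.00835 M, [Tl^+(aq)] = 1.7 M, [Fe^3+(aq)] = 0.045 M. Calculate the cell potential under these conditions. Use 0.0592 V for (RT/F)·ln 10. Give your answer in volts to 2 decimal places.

The Fe³⁺/Fe²⁺ couple has the more positive E°, so it is the cathode; Tl⁺/Tl is the anode.
E°cell = E°cat − E°an = +0.77 − (−0.35) = +1.12 V; n = 1.
Balancing gives Fe^3+(aq) + Tl(s) → Fe^2+(aq) + Tl^+(aq); hence Q = ([Fe^2+(aq)]·[Tl^+(aq)]) / [Fe^3+(aq)] = 0.315 (log Q = −0.501).
Applying E = E° − (RT ln10/nF)·log Q gives +1.12 − (0.0592/1)(−0.501) = +1.15 V.

+1.15 V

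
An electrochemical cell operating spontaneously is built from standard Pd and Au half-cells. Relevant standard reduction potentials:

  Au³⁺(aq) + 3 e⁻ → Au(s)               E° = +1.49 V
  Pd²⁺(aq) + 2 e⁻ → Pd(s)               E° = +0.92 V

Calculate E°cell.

+0.57 V

The Au³⁺/Au couple has the higher E°, so Au ion is reduced (cathode) and Pd is oxidized (anode).
E°cell = E°(cathode) − E°(anode) = +1.49 − (+0.92) = +0.57 V.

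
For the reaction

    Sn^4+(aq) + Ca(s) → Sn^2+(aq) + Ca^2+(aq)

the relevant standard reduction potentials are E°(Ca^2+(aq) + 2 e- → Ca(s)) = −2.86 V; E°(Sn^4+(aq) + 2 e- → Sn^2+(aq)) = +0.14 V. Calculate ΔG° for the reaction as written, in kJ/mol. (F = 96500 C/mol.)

In the reaction as written Sn^4+(aq) is reduced, so the Sn⁴⁺/Sn²⁺ couple is the cathode and Ca²⁺/Ca is the anode.
E°cell = +0.14 − (−2.86) = +3.00 V; balancing electrons gives n = 2.
ΔG° = −nFE°cell = −(2)(96500)(+3.00) J/mol = −579 kJ/mol.

−579 kJ/mol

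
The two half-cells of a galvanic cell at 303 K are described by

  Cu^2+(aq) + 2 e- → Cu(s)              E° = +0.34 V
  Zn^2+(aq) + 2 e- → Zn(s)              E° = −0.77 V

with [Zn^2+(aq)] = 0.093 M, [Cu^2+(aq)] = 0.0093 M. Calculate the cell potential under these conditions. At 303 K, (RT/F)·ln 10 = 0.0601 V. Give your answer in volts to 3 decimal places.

The Cu²⁺/Cu couple has the more positive E°, so it is the cathode; Zn²⁺/Zn is the anode.
The standard potential is +0.34 − (−0.77) = +1.11 V and the balanced reaction transfers n = 2 electrons.
Balancing gives Cu^2+(aq) + Zn(s) → Cu(s) + Zn^2+(aq); hence Q = [Zn^2+(aq)] / [Cu^2+(aq)] = 10 (log Q = 1.000).
By the Nernst equation, E = +1.11 − (0.0601/2)·(1.000) = +1.080 V.

+1.080 V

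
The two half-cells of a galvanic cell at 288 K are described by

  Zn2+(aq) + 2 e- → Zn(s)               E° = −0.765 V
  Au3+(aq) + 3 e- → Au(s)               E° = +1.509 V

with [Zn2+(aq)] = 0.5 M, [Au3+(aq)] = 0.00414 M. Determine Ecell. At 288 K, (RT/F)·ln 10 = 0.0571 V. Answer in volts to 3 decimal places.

Au³⁺/Au is reduced (cathode, E° = +1.509 V) and Zn²⁺/Zn is oxidized (anode).
E°cell = E°cat − E°an = +1.509 − (−0.765) = +2.274 V; n = 6.
For the overall reaction 2 Au3+(aq) + 3 Zn(s) → 2 Au(s) + 3 Zn2+(aq), Q = [Zn2+(aq)]^3 / [Au3+(aq)]^2 = 7.29×10^3, giving log Q = 3.863.
By the Nernst equation, E = +2.274 − (0.0571/6)·(3.863) = +2.237 V.

+2.237 V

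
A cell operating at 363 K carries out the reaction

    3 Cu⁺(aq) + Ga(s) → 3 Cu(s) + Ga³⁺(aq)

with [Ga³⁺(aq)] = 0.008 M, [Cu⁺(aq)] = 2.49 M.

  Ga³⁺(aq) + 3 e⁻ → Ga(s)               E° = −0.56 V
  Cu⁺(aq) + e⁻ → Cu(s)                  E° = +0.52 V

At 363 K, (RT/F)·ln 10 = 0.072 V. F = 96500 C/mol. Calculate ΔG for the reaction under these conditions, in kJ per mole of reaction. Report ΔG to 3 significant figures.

−336 kJ/mol

With Cu⁺/Cu reduced at the cathode, E°cell = +0.52 − (−0.56) = +1.08 V and n = 3.
Q = [Ga³⁺(aq)] / [Cu⁺(aq)]^3 = 0.000518, so log Q = −3.286 and E = +1.08 − (0.072/3)(−3.286) = +1.1589 V.
Finally ΔG = −nFE = −(3)(96500 C/mol)(+1.1589 V) = −336 kJ/mol.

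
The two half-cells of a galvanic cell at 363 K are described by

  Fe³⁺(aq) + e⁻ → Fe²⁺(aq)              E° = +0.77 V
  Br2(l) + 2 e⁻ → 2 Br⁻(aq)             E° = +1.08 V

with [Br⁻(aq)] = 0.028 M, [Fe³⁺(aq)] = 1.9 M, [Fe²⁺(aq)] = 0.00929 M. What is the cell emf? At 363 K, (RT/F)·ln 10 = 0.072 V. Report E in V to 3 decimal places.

Since E°(Br₂/Br⁻) > E°(Fe³⁺/Fe²⁺), Br₂/Br⁻ serves as the cathode.
E°cell = +1.08 − (+0.77) = +0.31 V, with n = 2 electrons transferred.
Balancing gives Br2(l) + 2 Fe²⁺(aq) → 2 Br⁻(aq) + 2 Fe³⁺(aq); hence Q = ([Br⁻(aq)]^2·[Fe³⁺(aq)]^2) / [Fe²⁺(aq)]^2 = 32.8 (log Q = 1.516).
Applying E = E° − (RT ln10/nF)·log Q gives +0.31 − (0.072/2)(1.516) = +0.255 V.

+0.255 V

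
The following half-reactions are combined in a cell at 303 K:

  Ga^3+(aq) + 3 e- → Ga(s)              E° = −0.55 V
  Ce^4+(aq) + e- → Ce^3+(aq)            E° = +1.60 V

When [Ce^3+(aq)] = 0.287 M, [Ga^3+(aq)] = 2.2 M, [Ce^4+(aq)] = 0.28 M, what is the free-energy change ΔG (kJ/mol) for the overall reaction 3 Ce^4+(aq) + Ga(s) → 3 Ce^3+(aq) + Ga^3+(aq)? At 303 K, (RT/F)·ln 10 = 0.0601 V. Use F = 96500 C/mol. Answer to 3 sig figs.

−620 kJ/mol

E°cell = +1.60 − (−0.55) = +2.15 V; the balanced reaction transfers n = 3 electrons.
Q = ([Ce^3+(aq)]^3·[Ga^3+(aq)]) / [Ce^4+(aq)]^3 = 2.37, so log Q = 0.375 and E = +2.15 − (0.0601/3)(0.375) = +2.1425 V.
Finally ΔG = −nFE = −(3)(96500 C/mol)(+2.1425 V) = −620 kJ/mol.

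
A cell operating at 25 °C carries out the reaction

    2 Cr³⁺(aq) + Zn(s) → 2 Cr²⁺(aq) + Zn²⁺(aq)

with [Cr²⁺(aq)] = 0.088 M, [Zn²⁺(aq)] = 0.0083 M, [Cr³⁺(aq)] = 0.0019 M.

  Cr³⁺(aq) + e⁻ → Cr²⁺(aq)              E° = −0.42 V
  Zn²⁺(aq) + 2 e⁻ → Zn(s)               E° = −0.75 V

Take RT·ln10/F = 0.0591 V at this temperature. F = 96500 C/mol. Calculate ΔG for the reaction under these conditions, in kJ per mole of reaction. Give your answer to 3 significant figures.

The standard cell potential is −0.42 − (−0.75) = +0.33 V, with n = 2 electrons in the balanced equation.
Q = ([Cr²⁺(aq)]^2·[Zn²⁺(aq)]) / [Cr³⁺(aq)]^2 = 17.8, so log Q = 1.251 and E = +0.33 − (0.0591/2)(1.251) = +0.2930 V.
ΔG = −nFE = −(2)(96500)(+0.2930) J/mol = −56.5 kJ/mol.

−56.5 kJ/mol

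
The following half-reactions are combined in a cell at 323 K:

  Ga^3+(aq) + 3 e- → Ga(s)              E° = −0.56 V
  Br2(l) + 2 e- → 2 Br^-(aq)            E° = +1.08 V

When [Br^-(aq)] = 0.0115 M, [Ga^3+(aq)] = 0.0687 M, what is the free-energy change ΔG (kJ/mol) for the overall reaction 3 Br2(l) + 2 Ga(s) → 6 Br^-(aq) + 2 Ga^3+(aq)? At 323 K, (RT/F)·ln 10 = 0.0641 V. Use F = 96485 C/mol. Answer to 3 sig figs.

−1040 kJ/mol

The standard cell potential is +1.08 − (−0.56) = +1.64 V, with n = 6 electrons in the balanced equation.
Here Q = [Br^-(aq)]^6·[Ga^3+(aq)]^2 = 1.09×10^−14 (log Q = −13.962), giving E = +1.64 − (0.0641/6)·(−13.962) = +1.7892 V.
ΔG = −nFE = −(6)(96485)(+1.7892) J/mol = −1040 kJ/mol.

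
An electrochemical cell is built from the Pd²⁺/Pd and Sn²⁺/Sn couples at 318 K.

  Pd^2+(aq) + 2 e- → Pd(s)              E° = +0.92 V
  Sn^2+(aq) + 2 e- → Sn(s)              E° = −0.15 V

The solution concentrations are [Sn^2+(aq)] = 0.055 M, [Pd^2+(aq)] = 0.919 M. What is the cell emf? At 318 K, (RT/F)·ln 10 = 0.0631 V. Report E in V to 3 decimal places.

+1.109 V

Pd²⁺/Pd is reduced (cathode, E° = +0.92 V) and Sn²⁺/Sn is oxidized (anode).
E°cell = +0.92 − (−0.15) = +1.07 V, with n = 2 electrons transferred.
The balanced reaction is Pd^2+(aq) + Sn(s) → Pd(s) + Sn^2+(aq), so Q = [Sn^2+(aq)] / [Pd^2+(aq)] = 0.0598 and log Q = −1.223.
Applying E = E° − (RT ln10/nF)·log Q gives +1.07 − (0.0631/2)(−1.223) = +1.109 V.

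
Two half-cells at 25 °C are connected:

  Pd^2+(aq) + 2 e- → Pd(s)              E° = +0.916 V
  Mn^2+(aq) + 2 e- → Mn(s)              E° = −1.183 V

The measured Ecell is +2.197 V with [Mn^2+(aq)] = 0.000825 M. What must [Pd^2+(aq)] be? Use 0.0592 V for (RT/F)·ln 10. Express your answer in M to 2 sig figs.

Pd²⁺/Pd is the cathode (higher E°); E°cell = +0.916 − (−1.183) = +2.099 V with n = 2.
Since E = E° − (0.0592/n)·log Q, log Q = n(E° − E)/0.0592 = −3.311.
Balancing electrons gives Pd^2+(aq) + Mn(s) → Pd(s) + Mn^2+(aq); thus Q = [Mn^2+(aq)] / [Pd^2+(aq)].
Substituting the known concentrations and solving, log [Pd^2+(aq)] = 0.227 and [Pd^2+(aq)] = 1.7 M.

1.7 M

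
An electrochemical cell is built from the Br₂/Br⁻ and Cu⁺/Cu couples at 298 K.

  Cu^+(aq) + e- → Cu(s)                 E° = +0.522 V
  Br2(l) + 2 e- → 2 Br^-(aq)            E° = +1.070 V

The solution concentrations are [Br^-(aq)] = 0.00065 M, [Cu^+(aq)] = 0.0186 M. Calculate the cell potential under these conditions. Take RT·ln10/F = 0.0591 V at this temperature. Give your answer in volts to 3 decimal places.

+0.839 V

Br₂/Br⁻ is reduced (cathode, E° = +1.070 V) and Cu⁺/Cu is oxidized (anode).
The standard potential is +1.070 − (+0.522) = +0.548 V and the balanced reaction transfers n = 2 electrons.
For the overall reaction Br2(l) + 2 Cu(s) → 2 Br^-(aq) + 2 Cu^+(aq), Q = [Br^-(aq)]^2·[Cu^+(aq)]^2 = 1.46×10^−10, giving log Q = −9.835.
E = E° − (0.0591/n)·log Q = +0.548 − (0.0591/2)(−9.835) = +0.839 V.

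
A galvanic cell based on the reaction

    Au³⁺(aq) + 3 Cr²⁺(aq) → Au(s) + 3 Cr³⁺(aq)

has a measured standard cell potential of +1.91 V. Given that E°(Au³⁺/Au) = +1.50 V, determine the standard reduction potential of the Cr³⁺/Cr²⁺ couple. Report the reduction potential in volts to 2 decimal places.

−0.41 V

In the reaction as written the Au³⁺/Au couple is reduced (cathode) and Cr³⁺/Cr²⁺ is oxidized (anode), so E°cell = E°(Au³⁺/Au) − E°(Cr³⁺/Cr²⁺).
E°(Cr³⁺/Cr²⁺) = E°(cathode) − E°cell = +1.50 − (+1.91) = −0.41 V.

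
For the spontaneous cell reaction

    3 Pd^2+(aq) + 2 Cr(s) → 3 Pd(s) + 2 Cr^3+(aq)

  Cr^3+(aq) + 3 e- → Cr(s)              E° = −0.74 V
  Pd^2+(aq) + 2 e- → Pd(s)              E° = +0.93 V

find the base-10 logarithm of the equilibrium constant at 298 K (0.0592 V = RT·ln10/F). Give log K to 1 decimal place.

The Pd²⁺/Pd couple is reduced (cathode); E°cell = +0.93 − (−0.74) = +1.67 V with n = 6.
At equilibrium E = 0, so log K = nE°cell / 0.0592 = (6)(+1.67) / 0.0592 = 169.3.

log K = 169.3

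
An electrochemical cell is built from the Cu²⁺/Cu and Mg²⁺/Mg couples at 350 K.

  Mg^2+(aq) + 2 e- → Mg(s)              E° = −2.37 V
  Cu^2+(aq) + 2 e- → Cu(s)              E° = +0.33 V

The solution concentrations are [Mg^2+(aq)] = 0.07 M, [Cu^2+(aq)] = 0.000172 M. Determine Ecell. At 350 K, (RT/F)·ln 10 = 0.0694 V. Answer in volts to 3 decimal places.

+2.609 V

The Cu²⁺/Cu couple has the more positive E°, so it is the cathode; Mg²⁺/Mg is the anode.
E°cell = +0.33 − (−2.37) = +2.70 V, with n = 2 electrons transferred.
The balanced reaction is Cu^2+(aq) + Mg(s) → Cu(s) + Mg^2+(aq), so Q = [Mg^2+(aq)] / [Cu^2+(aq)] = 407 and log Q = 2.610.
Applying E = E° − (RT ln10/nF)·log Q gives +2.70 − (0.0694/2)(2.610) = +2.609 V.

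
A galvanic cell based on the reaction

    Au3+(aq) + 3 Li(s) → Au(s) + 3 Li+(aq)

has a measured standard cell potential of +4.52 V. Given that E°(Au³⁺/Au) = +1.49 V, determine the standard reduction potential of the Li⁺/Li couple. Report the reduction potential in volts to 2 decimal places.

−3.03 V

In the reaction as written the Au³⁺/Au couple is reduced (cathode) and Li⁺/Li is oxidized (anode), so E°cell = E°(Au³⁺/Au) − E°(Li⁺/Li).
E°(Li⁺/Li) = E°(cathode) − E°cell = +1.49 − (+4.52) = −3.03 V.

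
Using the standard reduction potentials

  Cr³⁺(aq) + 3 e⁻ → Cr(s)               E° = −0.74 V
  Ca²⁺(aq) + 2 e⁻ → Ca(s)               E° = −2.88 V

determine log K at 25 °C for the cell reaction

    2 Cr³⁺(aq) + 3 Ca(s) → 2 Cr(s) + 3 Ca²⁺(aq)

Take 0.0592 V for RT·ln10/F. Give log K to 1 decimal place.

The Cr³⁺/Cr couple is reduced (cathode); E°cell = −0.74 − (−2.88) = +2.14 V with n = 6.
At equilibrium E = 0, so log K = nE°cell / 0.0592 = (6)(+2.14) / 0.0592 = 216.9.

log K = 216.9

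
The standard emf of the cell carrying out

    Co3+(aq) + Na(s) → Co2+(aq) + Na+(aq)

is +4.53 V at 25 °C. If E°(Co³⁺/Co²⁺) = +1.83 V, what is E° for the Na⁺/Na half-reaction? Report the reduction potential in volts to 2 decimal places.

−2.70 V

In the reaction as written the Co³⁺/Co²⁺ couple is reduced (cathode) and Na⁺/Na is oxidized (anode), so E°cell = E°(Co³⁺/Co²⁺) − E°(Na⁺/Na).
E°(Na⁺/Na) = E°(cathode) − E°cell = +1.83 − (+4.53) = −2.70 V.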